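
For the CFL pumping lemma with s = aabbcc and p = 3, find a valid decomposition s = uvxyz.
u='aa', v='b', x='b', y='c', z='c'

For s = aabbcc with pumping length p = 3:

One valid decomposition:
- u = 'aa'
- v = 'b'
- x = 'b'
- y = 'c'
- z = 'c'

Verification:
- uvxyz = 'aa' + 'b' + 'b' + 'c' + 'c' = aabbcc ✓
- |vxy| = |'bbc'| = 3 ≤ 3 ✓
- |vy| = |'bc'| = 2 > 0 ✓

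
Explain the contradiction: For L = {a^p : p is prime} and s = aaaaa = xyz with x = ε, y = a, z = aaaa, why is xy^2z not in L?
xy²z = aaaaaa ∉ L

Pumping with i = 2 replaces y = a by y² = aa:
- Original: s = xyz = aaaaa; aaaaa has length 5, which is prime, so it is in L
- Pumped: xy²z = ε · aa · aaaa = aaaaaa
- aaaaaa has length 6 = 2 × 3, which is not prime, so it is not in L

The pumping lemma would require xy²z ∈ L, so this decomposition yields a contradiction.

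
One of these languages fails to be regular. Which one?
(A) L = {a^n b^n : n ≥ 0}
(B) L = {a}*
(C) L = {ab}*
(A) {a^n b^n : n ≥ 0}

(A) L = {a^n b^n : n ≥ 0} is NOT regular.

The pumping lemma can be used to prove this:
After pumping, the number of a's and b's become unequal

The other languages are regular because they can be recognized by finite automata.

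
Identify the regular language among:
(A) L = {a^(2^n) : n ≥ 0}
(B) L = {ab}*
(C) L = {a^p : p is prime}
(B) {ab}*

(B) L = {ab}* is regular.

This can be recognized by a finite automaton (DFA/NFA).
Regular expressions like {ab}* define regular languages.

The other choices are not regular:
- {a^p : p is prime}: After pumping, the length becomes composite
- {a^(2^n) : n ≥ 0}: After pumping, length is no longer a power of 2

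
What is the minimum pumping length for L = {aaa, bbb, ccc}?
p = 4

For a finite language L, the pumping lemma holds vacuously if p > max|s| for s ∈ L.

The longest string in L = {aaa, bbb, ccc} has length 3.
If p = 4, then no string s ∈ L has |s| ≥ p, so the condition is vacuously true.

The minimum pumping length is p = 4.

Why no smaller p works: for any p ≤ 3, the longest string s ∈ L has |s| = 3 ≥ p, so it would
have to be pumpable; but pumping up (i = 2, 3, ...) produces ever longer strings, which cannot all lie in the
finite language L. So the pumping property fails for every p ≤ 3.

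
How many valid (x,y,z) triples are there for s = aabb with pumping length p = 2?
3

For s = 'aabb' with pumping length p = 2:

Constraints: |xy| ≤ 2, |y| > 0

Valid decompositions (|xy| ≤ p, |y| ≥ 1):
  • x='', y='a', z='abb'
  • x='a', y='a', z='bb'
  • x='', y='aa', z='bb'

Total count: 3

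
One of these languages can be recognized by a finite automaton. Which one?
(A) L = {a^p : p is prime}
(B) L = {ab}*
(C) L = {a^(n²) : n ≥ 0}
(B) {ab}*

(B) L = {ab}* is regular.

This can be recognized by a finite automaton (DFA/NFA).
Regular expressions like {ab}* define regular languages.

The other choices are not regular:
- {a^(n²) : n ≥ 0}: After pumping, length is no longer a perfect square
- {a^p : p is prime}: After pumping, the length becomes composite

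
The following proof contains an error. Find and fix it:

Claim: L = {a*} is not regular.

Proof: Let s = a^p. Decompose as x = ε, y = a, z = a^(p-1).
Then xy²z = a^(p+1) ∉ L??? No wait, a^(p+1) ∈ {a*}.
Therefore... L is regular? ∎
Error: The proof attempts to show a*  is not regular, but a* IS regular!

Correction: a* is a regular language (recognized by a simple DFA with one accepting state and self-loop on 'a'). The pumping lemma can only prove non-regularity, not regularity. For regular languages, pumping always works.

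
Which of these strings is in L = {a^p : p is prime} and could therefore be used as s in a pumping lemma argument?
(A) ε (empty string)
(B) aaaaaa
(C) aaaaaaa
(C) aaaaaaa

The pumping lemma is applied to a string s that lies in L, so first check membership of each option:
- (A) ε has length 0, which is not prime, so it is not in L ✗
- (B) aaaaaa has length 6 = 2 × 3, which is not prime, so it is not in L ✗
- (C) aaaaaaa has length 7, which is prime, so it is in L ✓

Only (C) aaaaaaa is in L, so it is the only candidate that could play the role of s.
(In a complete proof one picks s in terms of the pumping length p so that |s| ≥ p is guaranteed; a fixed string like aaaaaaa illustrates the shape of such an s.)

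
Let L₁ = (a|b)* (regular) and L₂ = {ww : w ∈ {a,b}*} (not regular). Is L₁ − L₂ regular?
No — L₁ − L₂ is not regular.

L₁ − L₂ is the complement of {ww} within {a,b}*. If it were regular, its complement {ww} would be regular as well (regular languages are closed under complement) — contradiction. So L₁ − L₂ is not regular.

Note that the bare facts "L₁ regular, L₂ non-regular" do not settle the question by themselves: the closure of regular languages under ∪, ∩, complement and difference applies only when BOTH operands are regular. With a non-regular operand the result can come out regular or non-regular depending on the specific languages, so one has to work out L₁ − L₂ for this particular pair, as above.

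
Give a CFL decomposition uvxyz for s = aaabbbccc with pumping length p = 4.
u='aa', v='a', x='bb', y='b', z='ccc'

For s = aaabbbccc with pumping length p = 4:

One valid decomposition:
- u = 'aa'
- v = 'a'
- x = 'bb'
- y = 'b'
- z = 'ccc'

Verification:
- uvxyz = 'aa' + 'a' + 'bb' + 'b' + 'ccc' = aaabbbccc ✓
- |vxy| = |'abbb'| = 4 ≤ 4 ✓
- |vy| = |'ab'| = 2 > 0 ✓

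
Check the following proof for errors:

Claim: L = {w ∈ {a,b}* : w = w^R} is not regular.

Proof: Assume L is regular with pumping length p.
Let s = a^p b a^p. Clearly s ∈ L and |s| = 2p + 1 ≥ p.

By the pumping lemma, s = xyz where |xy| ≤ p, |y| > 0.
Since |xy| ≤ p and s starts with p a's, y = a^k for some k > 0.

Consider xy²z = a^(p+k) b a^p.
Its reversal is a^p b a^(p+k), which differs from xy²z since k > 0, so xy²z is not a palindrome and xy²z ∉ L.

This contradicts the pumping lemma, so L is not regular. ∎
The proof is correct.

This proof is valid because:
1. s = a^p b a^p is in L and is chosen in terms of p, so |s| ≥ p holds for every p
2. The decomposition analysis is correct: |xy| ≤ p forces y to lie inside the leading a's
3. The contradiction is valid: a^(p+k) b a^p has more a's before the b than after it, so it is not a palindrome
4. The conclusion follows logically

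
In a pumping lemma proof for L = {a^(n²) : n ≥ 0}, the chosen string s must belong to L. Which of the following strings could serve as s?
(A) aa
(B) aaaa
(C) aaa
(B) aaaa

The pumping lemma is applied to a string s that lies in L, so first check membership of each option:
- (A) aa has length 2, strictly between 1² = 1 and 2² = 4, so it is not in L ✗
- (B) aaaa has length 4 = 2², a perfect square, so it is in L ✓
- (C) aaa has length 3, strictly between 1² = 1 and 2² = 4, so it is not in L ✗

Only (B) aaaa is in L, so it is the only candidate that could play the role of s.
(In a complete proof one picks s in terms of the pumping length p so that |s| ≥ p is guaranteed; a fixed string like aaaa illustrates the shape of such an s.)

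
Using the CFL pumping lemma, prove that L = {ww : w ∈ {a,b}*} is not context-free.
Assume for contradiction that L is context-free, and let p ≥ 1 be the pumping length given by the pumping lemma for CFLs.
Choose s = a^p b^p a^p b^p. Then s ∈ L (take w = a^p b^p) and |s| = 4p ≥ p.
By the CFL pumping lemma, s = uvxyz for some u, v, x, y, z with |vxy| ≤ p, |vy| ≥ 1, and uv^i xy^i z ∈ L for every i ≥ 0.

Write s as four blocks A₁ B₁ A₂ B₂ with A₁ = A₂ = a^p and B₁ = B₂ = b^p. Since |vxy| ≤ p, the window vxy lies inside at most two adjacent blocks. Take i = 0 and let t = uxz, so |t| = 4p − |vy| with 1 ≤ |vy| ≤ p. If |t| is odd, t ∉ L immediately, so assume |vy| is even (hence |vy| ≥ 2) and |t|/2 = 2p − |vy|/2, which satisfies p ≤ |t|/2 ≤ 2p − 1.

Case 1 (vxy inside A₁B₁): t = a^(p−j) b^(p−l) a^p b^p with j + l = |vy|. The second half of t has length < 2p, so it is a suffix of the trailing a^p b^p and ends in b; the first half is a^(p−j) b^(p−l) a^((j+l)/2), which ends in a because (j+l)/2 ≥ 1. The halves differ, so t ∉ L.

Case 2 (vxy inside B₁A₂, straddling the middle): t = a^p b^(p−j) a^(p−l) b^p with j + l = |vy|. If t = ww, then w is a prefix of t of length ≥ p, so w begins with a^p; and w is a suffix of t of length ≥ p, so w ends with b^p. That forces |w| ≥ 2p, contradicting |w| = |t|/2 ≤ 2p − 1. So t ∉ L.

Case 3 (vxy inside A₂B₂): t = a^p b^p a^(p−j) b^(p−l) with j + l = |vy|. The first half of t is a prefix of a^p b^p, so it begins with a; the second half is b^((j+l)/2) a^(p−j) b^(p−l), which begins with b. The halves differ, so t ∉ L.

In every case uv⁰xy⁰z = uxz ∉ L.

This contradicts the CFL pumping lemma, which requires uv^i xy^i z ∈ L for all i ≥ 0.
Hence L = {ww : w ∈ {a,b}*} is not context-free. ∎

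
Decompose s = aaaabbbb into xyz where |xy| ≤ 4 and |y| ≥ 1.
x = '', y = 'aa', z = 'aabbbb'

For s = aaaabbbb and p = 4, one valid decomposition is:
- x = '' (length 0)
- y = 'aa' (length 2)
- z = 'aabbbb' (length 6)

Verification:
- xyz = '' + 'aa' + 'aabbbb' = aaaabbbb ✓
- |xy| = 2 ≤ 4 ✓
- |y| = 2 > 0 ✓

All pumping lemma constraints are satisfied.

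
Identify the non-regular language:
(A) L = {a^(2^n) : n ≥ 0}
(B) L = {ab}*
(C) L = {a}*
(A) {a^(2^n) : n ≥ 0}

(A) L = {a^(2^n) : n ≥ 0} is NOT regular.

The pumping lemma can be used to prove this:
After pumping, length is no longer a power of 2

The other languages are regular because they can be recognized by finite automata.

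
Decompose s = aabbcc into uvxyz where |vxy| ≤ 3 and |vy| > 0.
u='aa', v='b', x='b', y='c', z='c'

For s = aabbcc with pumping length p = 3:

One valid decomposition:
- u = 'aa'
- v = 'b'
- x = 'b'
- y = 'c'
- z = 'c'

Verification:
- uvxyz = 'aa' + 'b' + 'b' + 'c' + 'c' = aabbcc ✓
- |vxy| = |'bbc'| = 3 ≤ 3 ✓
- |vy| = |'bc'| = 2 > 0 ✓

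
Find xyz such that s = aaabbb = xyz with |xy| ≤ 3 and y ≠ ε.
x = '', y = 'aaa', z = 'bbb'

For s = aaabbb and p = 3, one valid decomposition is:
- x = '' (length 0)
- y = 'aaa' (length 3)
- z = 'bbb' (length 3)

Verification:
- xyz = '' + 'aaa' + 'bbb' = aaabbb ✓
- |xy| = 3 ≤ 3 ✓
- |y| = 3 > 0 ✓

All pumping lemma constraints are satisfied.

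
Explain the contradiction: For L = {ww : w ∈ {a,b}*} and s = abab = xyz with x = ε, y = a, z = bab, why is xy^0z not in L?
xy⁰z = bab ∉ L

Pumping with i = 0 replaces y = a by y⁰ = ε:
- Original: s = xyz = abab; abab splits into halves ab · ab, which are equal, so it is in L (w = ab)
- Pumped: xy⁰z = ε · ε · bab = bab
- bab has odd length 3, so it cannot be written as ww and is not in L

The pumping lemma would require xy⁰z ∈ L, so this decomposition yields a contradiction.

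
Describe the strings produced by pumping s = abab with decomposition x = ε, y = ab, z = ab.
{xy^i z : i ≥ 0} = {(ab)^(i+1) : i ≥ 0} = {ab, abab, ababab, ...}

With x = ε, y = ab, z = ab: Pumping 'ab' gives strings of alternating a's and b's.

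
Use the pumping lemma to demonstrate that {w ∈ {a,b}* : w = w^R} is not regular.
Assume for contradiction that L is regular, and let p ≥ 1 be the pumping length given by the pumping lemma.
Choose s = a^p b a^p. Then s ∈ L (it reads the same in both directions) and |s| = 2p + 1 ≥ p.
By the pumping lemma, s = xyz for some x, y, z with |xy| ≤ p, |y| ≥ 1, and xy^i z ∈ L for every i ≥ 0.
Since |xy| ≤ p and the first p symbols of s are all a's, y = a^k for some k with 1 ≤ k ≤ p.

Take i = 2: xy²z = a^(p + k) b a^p.
Its reversal is a^p b a^(p + k). These differ because the block of a's before the unique b has length p + k in one and p in the other, and p + k ≠ p since k ≥ 1. So xy²z is not a palindrome, i.e. xy²z ∉ L.

This contradicts the pumping lemma, which requires xy^i z ∈ L for all i ≥ 0.
Hence L = {w ∈ {a,b}* : w = w^R} is not regular. ∎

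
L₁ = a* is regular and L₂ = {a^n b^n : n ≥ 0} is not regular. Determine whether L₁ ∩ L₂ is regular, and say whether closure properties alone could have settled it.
Yes — L₁ ∩ L₂ is regular.

A string of a* contains no b's, and the only string of {a^n b^n} with no b's is ε (n = 0). So L₁ ∩ L₂ = {ε}, a finite language, which is regular.

Note that the bare facts "L₁ regular, L₂ non-regular" do not settle the question by themselves: the closure of regular languages under ∪, ∩, complement and difference applies only when BOTH operands are regular. With a non-regular operand the result can come out regular or non-regular depending on the specific languages, so one has to work out L₁ ∩ L₂ for this particular pair, as above.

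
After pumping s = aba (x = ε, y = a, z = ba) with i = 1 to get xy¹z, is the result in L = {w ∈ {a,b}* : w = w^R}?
Yes

xy¹z = ε · a · ba = aba.
aba reversed is aba, the same string, so it is a palindrome and is in L.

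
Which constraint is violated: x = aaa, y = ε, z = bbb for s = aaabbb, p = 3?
Violated: |y| > 0

The decomposition x = aaa, y = ε, z = bbb for s = aaabbb with p = 3
violates the constraint: |y| > 0

|y| = 0, but the pumping lemma requires |y| > 0 (y must be non-empty).

Pumping lemma constraints:
1. xyz = s (decomposition is valid)
2. |xy| ≤ p
3. |y| > 0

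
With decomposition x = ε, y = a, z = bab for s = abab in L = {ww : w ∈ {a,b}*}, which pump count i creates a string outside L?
i = 0

xy⁰z = ε · ε · bab = bab; bab has odd length 3, so it cannot be written as ww and is not in L.
(Other choices also work, e.g. i = 2, 3; only i = 1 is guaranteed to stay in L since xy¹z = s.)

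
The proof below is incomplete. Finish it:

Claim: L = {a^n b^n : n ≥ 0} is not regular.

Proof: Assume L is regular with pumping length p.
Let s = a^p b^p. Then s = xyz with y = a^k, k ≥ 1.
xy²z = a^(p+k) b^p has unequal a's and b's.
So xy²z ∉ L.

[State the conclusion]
This contradicts the pumping lemma for regular languages,
which guarantees xy^i z ∈ L for all i ≥ 0.

Since our assumption that L is regular leads to a contradiction,
we conclude that L = {a^n b^n : n ≥ 0} is NOT regular. ∎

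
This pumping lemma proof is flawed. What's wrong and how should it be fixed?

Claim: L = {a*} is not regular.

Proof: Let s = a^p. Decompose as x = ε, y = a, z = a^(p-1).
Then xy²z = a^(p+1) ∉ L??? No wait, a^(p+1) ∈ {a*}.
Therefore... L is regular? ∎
Error: The proof attempts to show a*  is not regular, but a* IS regular!

Correction: a* is a regular language (recognized by a simple DFA with one accepting state and self-loop on 'a'). The pumping lemma can only prove non-regularity, not regularity. For regular languages, pumping always works.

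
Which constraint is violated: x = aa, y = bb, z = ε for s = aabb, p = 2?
Violated: |xy| ≤ p

The decomposition x = aa, y = bb, z = ε for s = aabb with p = 2
violates the constraint: |xy| ≤ p

|xy| = |aabb| = 4 > 2 = p. The decomposition puts too many characters in xy.

Pumping lemma constraints:
1. xyz = s (decomposition is valid)
2. |xy| ≤ p
3. |y| > 0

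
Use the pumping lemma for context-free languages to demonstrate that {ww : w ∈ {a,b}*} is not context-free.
Assume for contradiction that L is context-free, and let p ≥ 1 be the pumping length given by the pumping lemma for CFLs.
Choose s = a^p b^p a^p b^p. Then s ∈ L (take w = a^p b^p) and |s| = 4p ≥ p.
By the CFL pumping lemma, s = uvxyz for some u, v, x, y, z with |vxy| ≤ p, |vy| ≥ 1, and uv^i xy^i z ∈ L for every i ≥ 0.

Write s as four blocks A₁ B₁ A₂ B₂ with A₁ = A₂ = a^p and B₁ = B₂ = b^p. Since |vxy| ≤ p, the window vxy lies inside at most two adjacent blocks. Take i = 0 and let t = uxz, so |t| = 4p − |vy| with 1 ≤ |vy| ≤ p. If |t| is odd, t ∉ L immediately, so assume |vy| is even (hence |vy| ≥ 2) and |t|/2 = 2p − |vy|/2, which satisfies p ≤ |t|/2 ≤ 2p − 1.

Case 1 (vxy inside A₁B₁): t = a^(p−j) b^(p−l) a^p b^p with j + l = |vy|. The second half of t has length < 2p, so it is a suffix of the trailing a^p b^p and ends in b; the first half is a^(p−j) b^(p−l) a^((j+l)/2), which ends in a because (j+l)/2 ≥ 1. The halves differ, so t ∉ L.

Case 2 (vxy inside B₁A₂, straddling the middle): t = a^p b^(p−j) a^(p−l) b^p with j + l = |vy|. If t = ww, then w is a prefix of t of length ≥ p, so w begins with a^p; and w is a suffix of t of length ≥ p, so w ends with b^p. That forces |w| ≥ 2p, contradicting |w| = |t|/2 ≤ 2p − 1. So t ∉ L.

Case 3 (vxy inside A₂B₂): t = a^p b^p a^(p−j) b^(p−l) with j + l = |vy|. The first half of t is a prefix of a^p b^p, so it begins with a; the second half is b^((j+l)/2) a^(p−j) b^(p−l), which begins with b. The halves differ, so t ∉ L.

In every case uv⁰xy⁰z = uxz ∉ L.

This contradicts the CFL pumping lemma, which requires uv^i xy^i z ∈ L for all i ≥ 0.
Hence L = {ww : w ∈ {a,b}*} is not context-free. ∎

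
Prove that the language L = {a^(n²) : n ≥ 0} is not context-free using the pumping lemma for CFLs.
Assume for contradiction that L is context-free, and let p ≥ 1 be the pumping length given by the pumping lemma for CFLs.
Choose s = a^(p²). Then s ∈ L and |s| = p² ≥ p.
By the CFL pumping lemma, s = uvxyz for some u, v, x, y, z with |vxy| ≤ p, |vy| ≥ 1, and uv^i xy^i z ∈ L for every i ≥ 0.
All symbols are a's, so only lengths matter: let k = |vy|, with 1 ≤ k ≤ |vxy| ≤ p.

Take i = 2: |uv²xy²z| = p² + k, and p² < p² + k ≤ p² + p < (p + 1)².
So the length lies strictly between consecutive squares and is not a perfect square; uv²xy²z ∉ L.

This contradicts the CFL pumping lemma, which requires uv^i xy^i z ∈ L for all i ≥ 0.
Hence L = {a^(n²) : n ≥ 0} is not context-free. ∎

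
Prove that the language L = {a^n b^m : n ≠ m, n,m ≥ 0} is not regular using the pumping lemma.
Assume for contradiction that L is regular, and let p ≥ 1 be the pumping length given by the pumping lemma.
Choose s = a^p b^(p + p!). Then s ∈ L because p ≠ p + p! (as p! ≥ 1), and |s| ≥ p.
By the pumping lemma, s = xyz for some x, y, z with |xy| ≤ p, |y| ≥ 1, and xy^i z ∈ L for every i ≥ 0.
Since |xy| ≤ p and the first p symbols of s are all a's, y = a^k for some k with 1 ≤ k ≤ p.
For every i ≥ 0, xy^i z = a^(p + (i − 1)k) b^(p + p!).

Because 1 ≤ k ≤ p, k divides p!. Let t = p!/k (a positive integer) and take i = t + 1.
Then the number of a's is p + tk = p + p!, which equals the number of b's.
So xy^(t+1) z = a^(p + p!) b^(p + p!) has equally many a's and b's and is NOT in L.

This contradicts the pumping lemma, which requires xy^i z ∈ L for all i ≥ 0.
Hence L = {a^n b^m : n ≠ m, n,m ≥ 0} is not regular. ∎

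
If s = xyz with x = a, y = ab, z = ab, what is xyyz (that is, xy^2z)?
aababab

Given x = 'a', y = 'ab', z = 'ab' and i = 2:

xy^2z = x + y·y·...·y (2 times) + z
       = 'a' + 'ab'^2 + 'ab'
       = 'a' + 'abab' + 'ab'
       = 'aababab'

The pumped string is 'aababab' with length 7.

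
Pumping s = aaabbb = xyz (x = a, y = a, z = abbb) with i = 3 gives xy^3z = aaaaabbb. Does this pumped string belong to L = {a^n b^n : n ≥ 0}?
No

xy³z = a · aaa · abbb = aaaaabbb.
aaaaabbb has 5 a's and 3 b's; 5 ≠ 3, so it is not in L.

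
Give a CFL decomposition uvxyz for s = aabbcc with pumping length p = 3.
u='aa', v='b', x='b', y='c', z='c'

For s = aabbcc with pumping length p = 3:

One valid decomposition:
- u = 'aa'
- v = 'b'
- x = 'b'
- y = 'c'
- z = 'c'

Verification:
- uvxyz = 'aa' + 'b' + 'b' + 'c' + 'c' = aabbcc ✓
- |vxy| = |'bbc'| = 3 ≤ 3 ✓
- |vy| = |'bc'| = 2 > 0 ✓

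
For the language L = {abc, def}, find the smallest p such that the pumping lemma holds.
p = 4

For a finite language L, the pumping lemma holds vacuously if p > max|s| for s ∈ L.

The longest string in L = {abc, def} has length 3.
If p = 4, then no string s ∈ L has |s| ≥ p, so the condition is vacuously true.

The minimum pumping length is p = 4.

Why no smaller p works: for any p ≤ 3, the longest string s ∈ L has |s| = 3 ≥ p, so it would
have to be pumpable; but pumping up (i = 2, 3, ...) produces ever longer strings, which cannot all lie in the
finite language L. So the pumping property fails for every p ≤ 3.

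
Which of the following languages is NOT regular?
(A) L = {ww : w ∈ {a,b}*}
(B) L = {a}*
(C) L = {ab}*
(A) {ww : w ∈ {a,b}*}

(A) L = {ww : w ∈ {a,b}*} is NOT regular.

The pumping lemma can be used to prove this:
After pumping, the two halves no longer match

The other languages are regular because they can be recognized by finite automata.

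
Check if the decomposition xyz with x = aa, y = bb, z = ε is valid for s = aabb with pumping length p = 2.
Violated: |xy| ≤ p

The decomposition x = aa, y = bb, z = ε for s = aabb with p = 2
violates the constraint: |xy| ≤ p

|xy| = |aabb| = 4 > 2 = p. The decomposition puts too many characters in xy.

Pumping lemma constraints:
1. xyz = s (decomposition is valid)
2. |xy| ≤ p
3. |y| > 0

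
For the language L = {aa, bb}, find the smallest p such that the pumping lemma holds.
p = 3

For a finite language L, the pumping lemma holds vacuously if p > max|s| for s ∈ L.

The longest string in L = {aa, bb} has length 2.
If p = 3, then no string s ∈ L has |s| ≥ p, so the condition is vacuously true.

The minimum pumping length is p = 3.

Why no smaller p works: for any p ≤ 2, the longest string s ∈ L has |s| = 2 ≥ p, so it would
have to be pumpable; but pumping up (i = 2, 3, ...) produces ever longer strings, which cannot all lie in the
finite language L. So the pumping property fails for every p ≤ 2.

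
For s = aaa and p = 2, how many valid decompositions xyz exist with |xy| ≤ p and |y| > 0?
3

For s = 'aaa' with pumping length p = 2:

Constraints: |xy| ≤ 2, |y| > 0

Valid decompositions (|xy| ≤ p, |y| ≥ 1):
  • x='', y='a', z='aa'
  • x='a', y='a', z='a'
  • x='', y='aa', z='a'

Total count: 3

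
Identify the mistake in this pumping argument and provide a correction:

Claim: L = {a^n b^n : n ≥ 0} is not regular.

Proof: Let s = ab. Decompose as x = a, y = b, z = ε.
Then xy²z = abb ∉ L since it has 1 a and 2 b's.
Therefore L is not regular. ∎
Error: The string s = ab might be shorter than the pumping length p.

Correction: Choose s = a^p b^p to ensure |s| ≥ p. Also, the decomposition is wrong: with |xy| ≤ p, y cannot include b's when s starts with p a's.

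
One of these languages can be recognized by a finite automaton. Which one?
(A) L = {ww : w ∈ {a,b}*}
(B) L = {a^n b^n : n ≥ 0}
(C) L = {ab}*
(C) {ab}*

(C) L = {ab}* is regular.

This can be recognized by a finite automaton (DFA/NFA).
Regular expressions like {ab}* define regular languages.

The other choices are not regular:
- {a^n b^n : n ≥ 0}: After pumping, the number of a's and b's become unequal
- {ww : w ∈ {a,b}*}: After pumping, the two halves no longer match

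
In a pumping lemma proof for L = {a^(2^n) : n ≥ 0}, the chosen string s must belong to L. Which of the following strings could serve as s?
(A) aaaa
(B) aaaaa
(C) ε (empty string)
(A) aaaa

The pumping lemma is applied to a string s that lies in L, so first check membership of each option:
- (A) aaaa has length 4 = 2^2, so it is in L ✓
- (B) aaaaa has length 5, strictly between 2^2 = 4 and 2^3 = 8, so it is not in L ✗
- (C) ε has length 0, which is not a power of 2, so it is not in L ✗

Only (A) aaaa is in L, so it is the only candidate that could play the role of s.
(In a complete proof one picks s in terms of the pumping length p so that |s| ≥ p is guaranteed; a fixed string like aaaa illustrates the shape of such an s.)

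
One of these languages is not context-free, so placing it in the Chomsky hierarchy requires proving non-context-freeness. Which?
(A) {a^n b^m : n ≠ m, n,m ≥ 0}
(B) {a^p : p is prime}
(B) {a^p : p is prime}

(B) {a^p : p is prime} requires the CFL pumping lemma.

- {a^n b^m : n ≠ m, n,m ≥ 0} is context-free (but not regular)
  • Can be shown non-regular with the regular pumping lemma
  • After pumping a's, we can make n = m

- {a^p : p is prime} is NOT context-free
  • Requires the CFL pumping lemma to prove
  • The CFL pumping lemma also fails because prime gaps are unbounded

The CFL pumping lemma is "stronger" in that it can prove non-membership
in the larger class of context-free languages.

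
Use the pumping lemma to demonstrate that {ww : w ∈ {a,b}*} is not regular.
Assume for contradiction that L is regular, and let p ≥ 1 be the pumping length given by the pumping lemma.
Choose s = a^p b a^p b. Then s ∈ L (take w = a^p b) and |s| = 2p + 2 ≥ p.
By the pumping lemma, s = xyz for some x, y, z with |xy| ≤ p, |y| ≥ 1, and xy^i z ∈ L for every i ≥ 0.
Since |xy| ≤ p and the first p symbols of s are all a's, y = a^k for some k with 1 ≤ k ≤ p.

Take i = 2: t = xy²z = a^(p + k) b a^p b.
Suppose t = uu for some string u. The string t contains exactly two b's and ends in b, so u contains exactly one b and ends in b; hence u = a^j b for some j, and uu = a^j b a^j b. Comparing with t = a^(p + k) b a^p b forces j = p + k (first block) and j = p (second block), which is impossible since k ≥ 1. So t ∉ L.

This contradicts the pumping lemma, which requires xy^i z ∈ L for all i ≥ 0.
Hence L = {ww : w ∈ {a,b}*} is not regular. ∎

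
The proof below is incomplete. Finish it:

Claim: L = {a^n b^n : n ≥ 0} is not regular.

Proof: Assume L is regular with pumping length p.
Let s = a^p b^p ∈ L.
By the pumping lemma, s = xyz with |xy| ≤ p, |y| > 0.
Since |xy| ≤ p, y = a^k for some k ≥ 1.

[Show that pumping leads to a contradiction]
Consider xy²z = a^(p+k) b^p.

Since k ≥ 1, we have p + k > p.
So xy²z has more a's than b's: (p+k) a's vs p b's.
This means xy²z ∉ L because a^n b^n requires equal counts.

This contradicts the pumping lemma which states xy²z ∈ L.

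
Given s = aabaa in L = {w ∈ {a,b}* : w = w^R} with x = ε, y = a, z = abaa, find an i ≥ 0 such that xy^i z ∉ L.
i = 2

xy²z = ε · aa · abaa = aaabaa; aaabaa reversed is aabaaa ≠ aaabaa, so it is not a palindrome and is not in L.
(Other choices also work, e.g. i = 0, 3; only i = 1 is guaranteed to stay in L since xy¹z = s.)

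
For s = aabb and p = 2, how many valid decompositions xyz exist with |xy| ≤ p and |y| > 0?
3

For s = 'aabb' with pumping length p = 2:

Constraints: |xy| ≤ 2, |y| > 0

Valid decompositions (|xy| ≤ p, |y| ≥ 1):
  • x='', y='a', z='abb'
  • x='a', y='a', z='bb'
  • x='', y='aa', z='bb'

Total count: 3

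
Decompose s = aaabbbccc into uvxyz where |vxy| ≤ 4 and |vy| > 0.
u='aa', v='a', x='bb', y='b', z='ccc'

For s = aaabbbccc with pumping length p = 4:

One valid decomposition:
- u = 'aa'
- v = 'a'
- x = 'bb'
- y = 'b'
- z = 'ccc'

Verification:
- uvxyz = 'aa' + 'a' + 'bb' + 'b' + 'ccc' = aaabbbccc ✓
- |vxy| = |'abbb'| = 4 ≤ 4 ✓
- |vy| = |'ab'| = 2 > 0 ✓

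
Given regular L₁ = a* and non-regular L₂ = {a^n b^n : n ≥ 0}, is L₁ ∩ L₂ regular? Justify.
Yes — L₁ ∩ L₂ is regular.

A string of a* contains no b's, and the only string of {a^n b^n} with no b's is ε (n = 0). So L₁ ∩ L₂ = {ε}, a finite language, which is regular.

Note that the bare facts "L₁ regular, L₂ non-regular" do not settle the question by themselves: the closure of regular languages under ∪, ∩, complement and difference applies only when BOTH operands are regular. With a non-regular operand the result can come out regular or non-regular depending on the specific languages, so one has to work out L₁ ∩ L₂ for this particular pair, as above.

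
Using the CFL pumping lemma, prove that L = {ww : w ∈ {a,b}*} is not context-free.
Assume for contradiction that L is context-free, and let p ≥ 1 be the pumping length given by the pumping lemma for CFLs.
Choose s = a^p b^p a^p b^p. Then s ∈ L (take w = a^p b^p) and |s| = 4p ≥ p.
By the CFL pumping lemma, s = uvxyz for some u, v, x, y, z with |vxy| ≤ p, |vy| ≥ 1, and uv^i xy^i z ∈ L for every i ≥ 0.

Write s as four blocks A₁ B₁ A₂ B₂ with A₁ = A₂ = a^p and B₁ = B₂ = b^p. Since |vxy| ≤ p, the window vxy lies inside at most two adjacent blocks. Take i = 0 and let t = uxz, so |t| = 4p − |vy| with 1 ≤ |vy| ≤ p. If |t| is odd, t ∉ L immediately, so assume |vy| is even (hence |vy| ≥ 2) and |t|/2 = 2p − |vy|/2, which satisfies p ≤ |t|/2 ≤ 2p − 1.

Case 1 (vxy inside A₁B₁): t = a^(p−j) b^(p−l) a^p b^p with j + l = |vy|. The second half of t has length < 2p, so it is a suffix of the trailing a^p b^p and ends in b; the first half is a^(p−j) b^(p−l) a^((j+l)/2), which ends in a because (j+l)/2 ≥ 1. The halves differ, so t ∉ L.

Case 2 (vxy inside B₁A₂, straddling the middle): t = a^p b^(p−j) a^(p−l) b^p with j + l = |vy|. If t = ww, then w is a prefix of t of length ≥ p, so w begins with a^p; and w is a suffix of t of length ≥ p, so w ends with b^p. That forces |w| ≥ 2p, contradicting |w| = |t|/2 ≤ 2p − 1. So t ∉ L.

Case 3 (vxy inside A₂B₂): t = a^p b^p a^(p−j) b^(p−l) with j + l = |vy|. The first half of t is a prefix of a^p b^p, so it begins with a; the second half is b^((j+l)/2) a^(p−j) b^(p−l), which begins with b. The halves differ, so t ∉ L.

In every case uv⁰xy⁰z = uxz ∉ L.

This contradicts the CFL pumping lemma, which requires uv^i xy^i z ∈ L for all i ≥ 0.
Hence L = {ww : w ∈ {a,b}*} is not context-free. ∎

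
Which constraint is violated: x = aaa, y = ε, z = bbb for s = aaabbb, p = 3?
Violated: |y| > 0

The decomposition x = aaa, y = ε, z = bbb for s = aaabbb with p = 3
violates the constraint: |y| > 0

|y| = 0, but the pumping lemma requires |y| > 0 (y must be non-empty).

Pumping lemma constraints:
1. xyz = s (decomposition is valid)
2. |xy| ≤ p
3. |y| > 0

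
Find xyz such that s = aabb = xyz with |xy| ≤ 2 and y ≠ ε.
x = '', y = 'a', z = 'abb'

For s = aabb and p = 2, one valid decomposition is:
- x = '' (length 0)
- y = 'a' (length 1)
- z = 'abb' (length 3)

Verification:
- xyz = '' + 'a' + 'abb' = aabb ✓
- |xy| = 1 ≤ 2 ✓
- |y| = 1 > 0 ✓

All pumping lemma constraints are satisfied.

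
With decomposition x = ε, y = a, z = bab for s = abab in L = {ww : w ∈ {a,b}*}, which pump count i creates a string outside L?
i = 3

xy³z = ε · aaa · bab = aaabab; aaabab has length 6; its halves are aaa and bab, which differ, so it is not in L.
(Other choices also work, e.g. i = 0, 2; only i = 1 is guaranteed to stay in L since xy¹z = s.)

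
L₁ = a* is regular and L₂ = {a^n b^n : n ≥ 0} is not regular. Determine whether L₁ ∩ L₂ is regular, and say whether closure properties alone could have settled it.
Yes — L₁ ∩ L₂ is regular.

A string of a* contains no b's, and the only string of {a^n b^n} with no b's is ε (n = 0). So L₁ ∩ L₂ = {ε}, a finite language, which is regular.

Note that the bare facts "L₁ regular, L₂ non-regular" do not settle the question by themselves: the closure of regular languages under ∪, ∩, complement and difference applies only when BOTH operands are regular. With a non-regular operand the result can come out regular or non-regular depending on the specific languages, so one has to work out L₁ ∩ L₂ for this particular pair, as above.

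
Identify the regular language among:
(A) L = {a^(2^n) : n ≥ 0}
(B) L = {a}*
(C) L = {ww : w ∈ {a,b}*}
(B) {a}*

(B) L = {a}* is regular.

This can be recognized by a finite automaton (DFA/NFA).
Regular expressions like {a}* define regular languages.

The other choices are not regular:
- {a^(2^n) : n ≥ 0}: After pumping, length is no longer a power of 2
- {ww : w ∈ {a,b}*}: After pumping, the two halves no longer match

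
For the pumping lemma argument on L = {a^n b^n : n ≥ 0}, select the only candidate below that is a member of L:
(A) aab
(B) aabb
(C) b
(B) aabb

The pumping lemma is applied to a string s that lies in L, so first check membership of each option:
- (A) aab has 2 a's and 1 b's; 2 ≠ 1, so it is not in L ✗
- (B) aabb = a^2 b^2 has equal counts (2 = 2), so it is in L ✓
- (C) b has 0 a's and 1 b's; 0 ≠ 1, so it is not in L ✗

Only (B) aabb is in L, so it is the only candidate that could play the role of s.
(In a complete proof one picks s in terms of the pumping length p so that |s| ≥ p is guaranteed; a fixed string like aabb illustrates the shape of such an s.)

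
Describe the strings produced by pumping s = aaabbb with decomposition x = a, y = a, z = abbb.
{xy^i z : i ≥ 0} = {a^(2+i) b^3 : i ≥ 0} = {aabbb, aaabbb, aaaabbb, ...}

With x = a, y = a, z = abbb: Starting with aaabbb and pumping the second 'a', we get strings with 2+i a's followed by 3 b's for i = 0, 1, 2, ...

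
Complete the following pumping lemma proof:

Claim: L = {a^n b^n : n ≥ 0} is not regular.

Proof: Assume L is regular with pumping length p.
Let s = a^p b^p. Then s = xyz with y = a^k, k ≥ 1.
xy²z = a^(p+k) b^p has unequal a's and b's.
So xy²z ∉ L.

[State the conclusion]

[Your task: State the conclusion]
This contradicts the pumping lemma for regular languages,
which guarantees xy^i z ∈ L for all i ≥ 0.

Since our assumption that L is regular leads to a contradiction,
we conclude that L = {a^n b^n : n ≥ 0} is NOT regular. ∎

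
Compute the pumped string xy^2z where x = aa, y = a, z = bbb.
aaaabbb

Given x = 'aa', y = 'a', z = 'bbb' and i = 2:

xy^2z = x + y·y·...·y (2 times) + z
       = 'aa' + 'a'^2 + 'bbb'
       = 'aa' + 'aa' + 'bbb'
       = 'aaaabbb'

The pumped string is 'aaaabbb' with length 7.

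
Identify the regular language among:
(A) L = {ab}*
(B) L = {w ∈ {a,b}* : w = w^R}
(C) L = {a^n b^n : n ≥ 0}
(A) {ab}*

(A) L = {ab}* is regular.

This can be recognized by a finite automaton (DFA/NFA).
Regular expressions like {ab}* define regular languages.

The other choices are not regular:
- {w ∈ {a,b}* : w = w^R}: After pumping, the string is no longer symmetric
- {a^n b^n : n ≥ 0}: After pumping, the number of a's and b's become unequal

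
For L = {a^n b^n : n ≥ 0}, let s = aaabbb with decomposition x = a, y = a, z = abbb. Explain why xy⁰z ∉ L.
xy⁰z = aabbb ∉ L

Pumping with i = 0 replaces y = a by y⁰ = ε:
- Original: s = xyz = aaabbb; aaabbb = a^3 b^3 has equal counts (3 = 3), so it is in L
- Pumped: xy⁰z = a · ε · abbb = aabbb
- aabbb has 2 a's and 3 b's; 2 ≠ 3, so it is not in L

The pumping lemma would require xy⁰z ∈ L, so this decomposition yields a contradiction.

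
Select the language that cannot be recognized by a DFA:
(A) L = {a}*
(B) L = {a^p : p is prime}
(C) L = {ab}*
(B) {a^p : p is prime}

(B) L = {a^p : p is prime} is NOT regular.

The pumping lemma can be used to prove this:
After pumping, the length becomes composite

The other languages are regular because they can be recognized by finite automata.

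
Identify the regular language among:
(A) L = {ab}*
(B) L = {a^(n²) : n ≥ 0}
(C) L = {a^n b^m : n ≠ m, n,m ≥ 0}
(A) {ab}*

(A) L = {ab}* is regular.

This can be recognized by a finite automaton (DFA/NFA).
Regular expressions like {ab}* define regular languages.

The other choices are not regular:
- {a^(n²) : n ≥ 0}: After pumping, length is no longer a perfect square
- {a^n b^m : n ≠ m, n,m ≥ 0}: After pumping a's, we can make n = m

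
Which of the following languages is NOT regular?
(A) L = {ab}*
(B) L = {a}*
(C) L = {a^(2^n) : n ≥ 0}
(C) {a^(2^n) : n ≥ 0}

(C) L = {a^(2^n) : n ≥ 0} is NOT regular.

The pumping lemma can be used to prove this:
After pumping, length is no longer a power of 2

The other languages are regular because they can be recognized by finite automata.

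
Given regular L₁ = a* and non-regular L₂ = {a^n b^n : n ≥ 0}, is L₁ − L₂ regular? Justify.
Yes — L₁ − L₂ is regular.

The only string of a* that lies in {a^n b^n} is ε, so L₁ − L₂ = a* − {ε} = a⁺ = aa*, which is regular.

Note that the bare facts "L₁ regular, L₂ non-regular" do not settle the question by themselves: the closure of regular languages under ∪, ∩, complement and difference applies only when BOTH operands are regular. With a non-regular operand the result can come out regular or non-regular depending on the specific languages, so one has to work out L₁ − L₂ for this particular pair, as above.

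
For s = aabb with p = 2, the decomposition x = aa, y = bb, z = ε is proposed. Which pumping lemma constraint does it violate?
Violated: |xy| ≤ p

The decomposition x = aa, y = bb, z = ε for s = aabb with p = 2
violates the constraint: |xy| ≤ p

|xy| = |aabb| = 4 > 2 = p. The decomposition puts too many characters in xy.

Pumping lemma constraints:
1. xyz = s (decomposition is valid)
2. |xy| ≤ p
3. |y| > 0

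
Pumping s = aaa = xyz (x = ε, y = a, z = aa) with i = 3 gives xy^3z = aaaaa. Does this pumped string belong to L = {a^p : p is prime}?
Yes

xy³z = ε · aaa · aa = aaaaa.
aaaaa has length 5, which is prime, so it is in L.
(A single pumped string landing in L is not a contradiction by itself; a non-regularity proof needs some i for which xy^i z ∉ L, for every admissible decomposition.)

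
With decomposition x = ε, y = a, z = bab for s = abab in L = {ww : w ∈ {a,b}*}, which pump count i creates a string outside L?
i = 2

xy²z = ε · aa · bab = aabab; aabab has odd length 5, so it cannot be written as ww and is not in L.
(Other choices also work, e.g. i = 0, 3; only i = 1 is guaranteed to stay in L since xy¹z = s.)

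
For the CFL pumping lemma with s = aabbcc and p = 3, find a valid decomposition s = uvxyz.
u='aa', v='b', x='b', y='c', z='c'

For s = aabbcc with pumping length p = 3:

One valid decomposition:
- u = 'aa'
- v = 'b'
- x = 'b'
- y = 'c'
- z = 'c'

Verification:
- uvxyz = 'aa' + 'b' + 'b' + 'c' + 'c' = aabbcc ✓
- |vxy| = |'bbc'| = 3 ≤ 3 ✓
- |vy| = |'bc'| = 2 > 0 ✓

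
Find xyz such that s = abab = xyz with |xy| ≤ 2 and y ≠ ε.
x = '', y = 'a', z = 'bab'

For s = abab and p = 2, one valid decomposition is:
- x = '' (length 0)
- y = 'a' (length 1)
- z = 'bab' (length 3)

Verification:
- xyz = '' + 'a' + 'bab' = abab ✓
- |xy| = 1 ≤ 2 ✓
- |y| = 1 > 0 ✓

All pumping lemma constraints are satisfied.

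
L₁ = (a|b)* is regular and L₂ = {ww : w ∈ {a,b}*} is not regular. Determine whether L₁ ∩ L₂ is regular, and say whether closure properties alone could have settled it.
No — L₁ ∩ L₂ is not regular.

(a|b)* is all strings over {a,b}, so L₁ ∩ L₂ = {ww : w ∈ {a,b}*} = L₂ itself, which is not regular (pump s = a^p b a^p b).

Note that the bare facts "L₁ regular, L₂ non-regular" do not settle the question by themselves: the closure of regular languages under ∪, ∩, complement and difference applies only when BOTH operands are regular. With a non-regular operand the result can come out regular or non-regular depending on the specific languages, so one has to work out L₁ ∩ L₂ for this particular pair, as above.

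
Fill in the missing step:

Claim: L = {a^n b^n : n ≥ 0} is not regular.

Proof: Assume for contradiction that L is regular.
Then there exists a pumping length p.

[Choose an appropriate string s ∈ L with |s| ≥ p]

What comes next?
s = a^p b^p

This string is in L (has equal a's and b's) and has length 2p ≥ p.
Any decomposition xyz with |xy| ≤ p means y consists only of a's,
so pumping will unbalance the counts.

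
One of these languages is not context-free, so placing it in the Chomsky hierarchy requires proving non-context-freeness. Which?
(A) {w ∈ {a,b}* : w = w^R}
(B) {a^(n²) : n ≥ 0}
(B) {a^(n²) : n ≥ 0}

(B) {a^(n²) : n ≥ 0} requires the CFL pumping lemma.

- {w ∈ {a,b}* : w = w^R} is context-free (but not regular)
  • Can be shown non-regular with the regular pumping lemma
  • After pumping, the string is no longer symmetric

- {a^(n²) : n ≥ 0} is NOT context-free
  • Requires the CFL pumping lemma to prove
  • Gaps between squares grow unboundedly

The CFL pumping lemma is "stronger" in that it can prove non-membership
in the larger class of context-free languages.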